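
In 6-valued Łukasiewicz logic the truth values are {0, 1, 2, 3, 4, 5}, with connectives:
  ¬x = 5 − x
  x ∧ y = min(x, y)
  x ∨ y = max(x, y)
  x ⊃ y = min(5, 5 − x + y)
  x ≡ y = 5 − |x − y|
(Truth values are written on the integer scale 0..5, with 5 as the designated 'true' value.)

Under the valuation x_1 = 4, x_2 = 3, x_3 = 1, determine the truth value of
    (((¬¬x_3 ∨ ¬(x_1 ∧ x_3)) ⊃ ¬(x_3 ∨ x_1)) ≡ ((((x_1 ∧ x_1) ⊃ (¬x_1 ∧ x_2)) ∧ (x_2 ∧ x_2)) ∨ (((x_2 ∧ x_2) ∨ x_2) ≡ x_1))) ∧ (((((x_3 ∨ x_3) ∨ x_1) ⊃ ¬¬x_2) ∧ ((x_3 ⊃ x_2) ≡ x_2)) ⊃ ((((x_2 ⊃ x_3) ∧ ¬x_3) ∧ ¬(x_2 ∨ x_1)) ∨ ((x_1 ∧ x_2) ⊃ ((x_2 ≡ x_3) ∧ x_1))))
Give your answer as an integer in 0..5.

3

¬x_3 = ¬1 = 4
¬¬x_3 = ¬4 = 1
x_1 ∧ x_3 = 4 ∧ 1 = 1
¬(x_1 ∧ x_3) = ¬1 = 4
¬¬x_3 ∨ ¬(x_1 ∧ x_3) = 1 ∨ 4 = 4
x_3 ∨ x_1 = 1 ∨ 4 = 4
¬(x_3 ∨ x_1) = ¬4 = 1
(¬¬x_3 ∨ ¬(x_1 ∧ x_3)) ⊃ ¬(x_3 ∨ x_1) = 4 ⊃ 1 = 2
x_1 ∧ x_1 = 4 ∧ 4 = 4
¬x_1 = ¬4 = 1
¬x_1 ∧ x_2 = 1 ∧ 3 = 1
(x_1 ∧ x_1) ⊃ (¬x_1 ∧ x_2) = 4 ⊃ 1 = 2
x_2 ∧ x_2 = 3 ∧ 3 = 3
((x_1 ∧ x_1) ⊃ (¬x_1 ∧ x_2)) ∧ (x_2 ∧ x_2) = 2 ∧ 3 = 2
x_2 ∧ x_2 = 3 ∧ 3 = 3
(x_2 ∧ x_2) ∨ x_2 = 3 ∨ 3 = 3
((x_2 ∧ x_2) ∨ x_2) ≡ x_1 = 3 ≡ 4 = 4
(((x_1 ∧ x_1) ⊃ (¬x_1 ∧ x_2)) ∧ (x_2 ∧ x_2)) ∨ (((x_2 ∧ x_2) ∨ x_2) ≡ x_1) = 2 ∨ 4 = 4
((¬¬x_3 ∨ ¬(x_1 ∧ x_3)) ⊃ ¬(x_3 ∨ x_1)) ≡ ((((x_1 ∧ x_1) ⊃ (¬x_1 ∧ x_2)) ∧ (x_2 ∧ x_2)) ∨ (((x_2 ∧ x_2) ∨ x_2) ≡ x_1)) = 2 ≡ 4 = 3
x_3 ∨ x_3 = 1 ∨ 1 = 1
(x_3 ∨ x_3) ∨ x_1 = 1 ∨ 4 = 4
¬x_2 = ¬3 = 2
¬¬x_2 = ¬2 = 3
((x_3 ∨ x_3) ∨ x_1) ⊃ ¬¬x_2 = 4 ⊃ 3 = 4
x_3 ⊃ x_2 = 1 ⊃ 3 = 5
(x_3 ⊃ x_2) ≡ x_2 = 5 ≡ 3 = 3
(((x_3 ∨ x_3) ∨ x_1) ⊃ ¬¬x_2) ∧ ((x_3 ⊃ x_2) ≡ x_2) = 4 ∧ 3 = 3
x_2 ⊃ x_3 = 3 ⊃ 1 = 3
¬x_3 = ¬1 = 4
(x_2 ⊃ x_3) ∧ ¬x_3 = 3 ∧ 4 = 3
x_2 ∨ x_1 = 3 ∨ 4 = 4
¬(x_2 ∨ x_1) = ¬4 = 1
((x_2 ⊃ x_3) ∧ ¬x_3) ∧ ¬(x_2 ∨ x_1) = 3 ∧ 1 = 1
x_1 ∧ x_2 = 4 ∧ 3 = 3
x_2 ≡ x_3 = 3 ≡ 1 = 3
(x_2 ≡ x_3) ∧ x_1 = 3 ∧ 4 = 3
(x_1 ∧ x_2) ⊃ ((x_2 ≡ x_3) ∧ x_1) = 3 ⊃ 3 = 5
(((x_2 ⊃ x_3) ∧ ¬x_3) ∧ ¬(x_2 ∨ x_1)) ∨ ((x_1 ∧ x_2) ⊃ ((x_2 ≡ x_3) ∧ x_1)) = 1 ∨ 5 = 5
((((x_3 ∨ x_3) ∨ x_1) ⊃ ¬¬x_2) ∧ ((x_3 ⊃ x_2) ≡ x_2)) ⊃ ((((x_2 ⊃ x_3) ∧ ¬x_3) ∧ ¬(x_2 ∨ x_1)) ∨ ((x_1 ∧ x_2) ⊃ ((x_2 ≡ x_3) ∧ x_1))) = 3 ⊃ 5 = 5
(((¬¬x_3 ∨ ¬(x_1 ∧ x_3)) ⊃ ¬(x_3 ∨ x_1)) ≡ ((((x_1 ∧ x_1) ⊃ (¬x_1 ∧ x_2)) ∧ (x_2 ∧ x_2)) ∨ (((x_2 ∧ x_2) ∨ x_2) ≡ x_1))) ∧ (((((x_3 ∨ x_3) ∨ x_1) ⊃ ¬¬x_2) ∧ ((x_3 ⊃ x_2) ≡ x_2)) ⊃ ((((x_2 ⊃ x_3) ∧ ¬x_3) ∧ ¬(x_2 ∨ x_1)) ∨ ((x_1 ∧ x_2) ⊃ ((x_2 ≡ x_3) ∧ x_1)))) = 3 ∧ 5 = 3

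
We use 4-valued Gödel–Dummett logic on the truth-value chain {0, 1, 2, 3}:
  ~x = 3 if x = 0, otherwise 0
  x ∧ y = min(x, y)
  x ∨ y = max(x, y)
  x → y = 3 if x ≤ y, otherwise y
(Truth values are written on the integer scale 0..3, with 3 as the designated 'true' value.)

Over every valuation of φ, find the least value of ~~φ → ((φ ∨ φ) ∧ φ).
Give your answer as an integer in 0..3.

Take φ = 1:
~φ = ~1 = 0
~~φ = ~0 = 3
φ ∨ φ = 1 ∨ 1 = 1
(φ ∨ φ) ∧ φ = 1 ∧ 1 = 1
~~φ → ((φ ∨ φ) ∧ φ) = 3 → 1 = 1
No assignment yields a value below 1, so this is the minimum.

1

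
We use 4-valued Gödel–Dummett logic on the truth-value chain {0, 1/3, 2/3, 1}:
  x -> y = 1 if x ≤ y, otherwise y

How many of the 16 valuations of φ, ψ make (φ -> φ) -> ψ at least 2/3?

8

φ = 0, ψ = 0 ↦ 0  <
φ = 0, ψ = 1/3 ↦ 1/3  <
φ = 0, ψ = 2/3 ↦ 2/3  ≥
φ = 0, ψ = 1 ↦ 1  ≥
φ = 1/3, ψ = 0 ↦ 0  <
φ = 1/3, ψ = 1/3 ↦ 1/3  <
φ = 1/3, ψ = 2/3 ↦ 2/3  ≥
φ = 1/3, ψ = 1 ↦ 1  ≥
φ = 2/3, ψ = 0 ↦ 0  <
φ = 2/3, ψ = 1/3 ↦ 1/3  <
φ = 2/3, ψ = 2/3 ↦ 2/3  ≥
φ = 2/3, ψ = 1 ↦ 1  ≥
φ = 1, ψ = 0 ↦ 0  <
φ = 1, ψ = 1/3 ↦ 1/3  <
φ = 1, ψ = 2/3 ↦ 2/3  ≥
φ = 1, ψ = 1 ↦ 1  ≥
So 8 of the 16 assignments meet the threshold.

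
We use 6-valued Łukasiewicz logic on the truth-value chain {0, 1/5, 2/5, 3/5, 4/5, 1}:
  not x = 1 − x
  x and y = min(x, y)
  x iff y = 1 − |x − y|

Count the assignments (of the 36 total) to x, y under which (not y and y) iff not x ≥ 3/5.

24

value 1: 6 assignments (counts)
value 4/5: 10 assignments (counts)
value 3/5: 8 assignments (counts)
value 2/5: 6 assignments
value 1/5: 4 assignments
value 0: 2 assignments
So 24 of the 36 assignments meet the threshold.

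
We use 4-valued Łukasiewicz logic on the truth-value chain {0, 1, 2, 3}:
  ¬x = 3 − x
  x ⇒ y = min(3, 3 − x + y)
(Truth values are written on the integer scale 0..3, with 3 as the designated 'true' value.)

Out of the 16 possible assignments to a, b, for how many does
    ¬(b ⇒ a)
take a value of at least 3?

1

a = 0, b = 0 ↦ 0  <
a = 0, b = 1 ↦ 1  <
a = 0, b = 2 ↦ 2  <
a = 0, b = 3 ↦ 3  ≥
a = 1, b = 0 ↦ 0  <
a = 1, b = 1 ↦ 0  <
a = 1, b = 2 ↦ 1  <
a = 1, b = 3 ↦ 2  <
a = 2, b = 0 ↦ 0  <
a = 2, b = 1 ↦ 0  <
a = 2, b = 2 ↦ 0  <
a = 2, b = 3 ↦ 1  <
a = 3, b = 0 ↦ 0  <
a = 3, b = 1 ↦ 0  <
a = 3, b = 2 ↦ 0  <
a = 3, b = 3 ↦ 0  <
So 1 of the 16 assignments meets the threshold.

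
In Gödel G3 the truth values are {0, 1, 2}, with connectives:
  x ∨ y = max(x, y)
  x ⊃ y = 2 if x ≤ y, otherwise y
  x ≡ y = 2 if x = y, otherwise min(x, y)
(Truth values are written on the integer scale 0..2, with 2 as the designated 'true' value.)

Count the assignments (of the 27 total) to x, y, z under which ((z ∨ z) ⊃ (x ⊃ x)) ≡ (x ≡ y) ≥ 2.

9

value 2: 9 assignments (counts)
value 1: 6 assignments
value 0: 12 assignments
So 9 of the 27 assignments meet the threshold.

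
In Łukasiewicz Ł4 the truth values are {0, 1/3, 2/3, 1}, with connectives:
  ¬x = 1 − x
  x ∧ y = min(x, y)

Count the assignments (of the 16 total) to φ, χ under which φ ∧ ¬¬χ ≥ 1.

φ = 0, χ = 0 ↦ 0  <
φ = 0, χ = 1/3 ↦ 0  <
φ = 0, χ = 2/3 ↦ 0  <
φ = 0, χ = 1 ↦ 0  <
φ = 1/3, χ = 0 ↦ 0  <
φ = 1/3, χ = 1/3 ↦ 1/3  <
φ = 1/3, χ = 2/3 ↦ 1/3  <
φ = 1/3, χ = 1 ↦ 1/3  <
φ = 2/3, χ = 0 ↦ 0  <
φ = 2/3, χ = 1/3 ↦ 1/3  <
φ = 2/3, χ = 2/3 ↦ 2/3  <
φ = 2/3, χ = 1 ↦ 2/3  <
φ = 1, χ = 0 ↦ 0  <
φ = 1, χ = 1/3 ↦ 1/3  <
φ = 1, χ = 2/3 ↦ 2/3  <
φ = 1, χ = 1 ↦ 1  ≥
So 1 of the 16 assignments meets the threshold.

1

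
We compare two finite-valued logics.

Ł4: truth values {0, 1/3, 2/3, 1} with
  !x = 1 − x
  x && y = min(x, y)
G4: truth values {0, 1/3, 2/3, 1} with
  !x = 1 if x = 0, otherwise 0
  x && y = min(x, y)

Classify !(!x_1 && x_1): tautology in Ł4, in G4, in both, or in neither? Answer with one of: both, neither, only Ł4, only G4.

only G4

In Ł4: at x_1 = 1/3 the value is 2/3 — not a tautology.
In G4: every assignment gives 1 — tautology.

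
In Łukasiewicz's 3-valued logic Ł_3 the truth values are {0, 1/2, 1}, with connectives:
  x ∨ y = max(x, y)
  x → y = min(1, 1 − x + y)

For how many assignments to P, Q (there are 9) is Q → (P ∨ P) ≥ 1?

P = 0, Q = 0 ↦ 1  ≥
P = 0, Q = 1/2 ↦ 1/2  <
P = 0, Q = 1 ↦ 0  <
P = 1/2, Q = 0 ↦ 1  ≥
P = 1/2, Q = 1/2 ↦ 1  ≥
P = 1/2, Q = 1 ↦ 1/2  <
P = 1, Q = 0 ↦ 1  ≥
P = 1, Q = 1/2 ↦ 1  ≥
P = 1, Q = 1 ↦ 1  ≥
So 6 of the 9 assignments meet the threshold.

6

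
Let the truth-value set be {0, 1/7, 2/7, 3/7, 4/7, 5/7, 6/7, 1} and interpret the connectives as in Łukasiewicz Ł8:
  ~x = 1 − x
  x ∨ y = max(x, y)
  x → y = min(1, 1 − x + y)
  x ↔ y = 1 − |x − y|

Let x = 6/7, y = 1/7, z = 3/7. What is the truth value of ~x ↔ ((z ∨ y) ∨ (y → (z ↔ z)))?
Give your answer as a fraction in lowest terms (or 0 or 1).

~x = ~6/7 = 1/7
z ∨ y = 3/7 ∨ 1/7 = 3/7
z ↔ z = 3/7 ↔ 3/7 = 1
y → (z ↔ z) = 1/7 → 1 = 1
(z ∨ y) ∨ (y → (z ↔ z)) = 3/7 ∨ 1 = 1
~x ↔ ((z ∨ y) ∨ (y → (z ↔ z))) = 1/7 ↔ 1 = 1/7

1/7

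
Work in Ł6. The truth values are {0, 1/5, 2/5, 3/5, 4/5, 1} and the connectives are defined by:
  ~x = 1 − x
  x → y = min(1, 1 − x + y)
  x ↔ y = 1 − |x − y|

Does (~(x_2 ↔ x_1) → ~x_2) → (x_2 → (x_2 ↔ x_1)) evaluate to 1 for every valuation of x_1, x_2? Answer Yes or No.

Yes

At x_1 = 1/5, x_2 = 2/5, for instance:
x_2 ↔ x_1 = 2/5 ↔ 1/5 = 4/5
~(x_2 ↔ x_1) = ~4/5 = 1/5
~x_2 = ~2/5 = 3/5
~(x_2 ↔ x_1) → ~x_2 = 1/5 → 3/5 = 1
x_2 → (x_2 ↔ x_1) = 2/5 → 4/5 = 1
(~(x_2 ↔ x_1) → ~x_2) → (x_2 → (x_2 ↔ x_1)) = 1 → 1 = 1
and checking the remaining 35 assignments likewise gives ≥ 1 in every case.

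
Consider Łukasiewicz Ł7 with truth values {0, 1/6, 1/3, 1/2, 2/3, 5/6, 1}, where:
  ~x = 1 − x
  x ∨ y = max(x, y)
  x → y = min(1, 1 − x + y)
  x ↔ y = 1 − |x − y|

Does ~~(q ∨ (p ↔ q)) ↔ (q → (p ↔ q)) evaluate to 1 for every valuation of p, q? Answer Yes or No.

No

Counterexample: take p = 0, q = 1/6.
p ↔ q = 0 ↔ 1/6 = 5/6
q ∨ (p ↔ q) = 1/6 ∨ 5/6 = 5/6
~(q ∨ (p ↔ q)) = ~5/6 = 1/6
~~(q ∨ (p ↔ q)) = ~1/6 = 5/6
p ↔ q = 0 ↔ 1/6 = 5/6
q → (p ↔ q) = 1/6 → 5/6 = 1
~~(q ∨ (p ↔ q)) ↔ (q → (p ↔ q)) = 5/6 ↔ 1 = 5/6
This gives 5/6 ≠ 1.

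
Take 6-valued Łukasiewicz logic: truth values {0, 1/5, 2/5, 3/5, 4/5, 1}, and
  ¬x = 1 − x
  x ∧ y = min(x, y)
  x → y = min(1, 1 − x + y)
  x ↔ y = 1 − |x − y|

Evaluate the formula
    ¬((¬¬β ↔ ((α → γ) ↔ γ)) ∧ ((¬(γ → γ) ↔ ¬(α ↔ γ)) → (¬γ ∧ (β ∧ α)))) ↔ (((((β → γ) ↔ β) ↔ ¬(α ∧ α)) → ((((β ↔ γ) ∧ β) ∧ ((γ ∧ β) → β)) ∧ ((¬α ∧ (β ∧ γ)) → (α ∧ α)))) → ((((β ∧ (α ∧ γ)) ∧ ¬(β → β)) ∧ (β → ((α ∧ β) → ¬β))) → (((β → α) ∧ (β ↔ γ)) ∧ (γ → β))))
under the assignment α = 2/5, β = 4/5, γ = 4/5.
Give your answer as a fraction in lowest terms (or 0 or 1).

¬β = ¬4/5 = 1/5
¬¬β = ¬1/5 = 4/5
α → γ = 2/5 → 4/5 = 1
(α → γ) ↔ γ = 1 ↔ 4/5 = 4/5
¬¬β ↔ ((α → γ) ↔ γ) = 4/5 ↔ 4/5 = 1
γ → γ = 4/5 → 4/5 = 1
¬(γ → γ) = ¬1 = 0
α ↔ γ = 2/5 ↔ 4/5 = 3/5
¬(α ↔ γ) = ¬3/5 = 2/5
¬(γ → γ) ↔ ¬(α ↔ γ) = 0 ↔ 2/5 = 3/5
¬γ = ¬4/5 = 1/5
β ∧ α = 4/5 ∧ 2/5 = 2/5
¬γ ∧ (β ∧ α) = 1/5 ∧ 2/5 = 1/5
(¬(γ → γ) ↔ ¬(α ↔ γ)) → (¬γ ∧ (β ∧ α)) = 3/5 → 1/5 = 3/5
(¬¬β ↔ ((α → γ) ↔ γ)) ∧ ((¬(γ → γ) ↔ ¬(α ↔ γ)) → (¬γ ∧ (β ∧ α))) = 1 ∧ 3/5 = 3/5
¬((¬¬β ↔ ((α → γ) ↔ γ)) ∧ ((¬(γ → γ) ↔ ¬(α ↔ γ)) → (¬γ ∧ (β ∧ α)))) = ¬3/5 = 2/5
β → γ = 4/5 → 4/5 = 1
(β → γ) ↔ β = 1 ↔ 4/5 = 4/5
α ∧ α = 2/5 ∧ 2/5 = 2/5
¬(α ∧ α) = ¬2/5 = 3/5
((β → γ) ↔ β) ↔ ¬(α ∧ α) = 4/5 ↔ 3/5 = 4/5
β ↔ γ = 4/5 ↔ 4/5 = 1
(β ↔ γ) ∧ β = 1 ∧ 4/5 = 4/5
γ ∧ β = 4/5 ∧ 4/5 = 4/5
(γ ∧ β) → β = 4/5 → 4/5 = 1
((β ↔ γ) ∧ β) ∧ ((γ ∧ β) → β) = 4/5 ∧ 1 = 4/5
¬α = ¬2/5 = 3/5
β ∧ γ = 4/5 ∧ 4/5 = 4/5
¬α ∧ (β ∧ γ) = 3/5 ∧ 4/5 = 3/5
α ∧ α = 2/5 ∧ 2/5 = 2/5
(¬α ∧ (β ∧ γ)) → (α ∧ α) = 3/5 → 2/5 = 4/5
(((β ↔ γ) ∧ β) ∧ ((γ ∧ β) → β)) ∧ ((¬α ∧ (β ∧ γ)) → (α ∧ α)) = 4/5 ∧ 4/5 = 4/5
(((β → γ) ↔ β) ↔ ¬(α ∧ α)) → ((((β ↔ γ) ∧ β) ∧ ((γ ∧ β) → β)) ∧ ((¬α ∧ (β ∧ γ)) → (α ∧ α))) = 4/5 → 4/5 = 1
α ∧ γ = 2/5 ∧ 4/5 = 2/5
β ∧ (α ∧ γ) = 4/5 ∧ 2/5 = 2/5
β → β = 4/5 → 4/5 = 1
¬(β → β) = ¬1 = 0
(β ∧ (α ∧ γ)) ∧ ¬(β → β) = 2/5 ∧ 0 = 0
α ∧ β = 2/5 ∧ 4/5 = 2/5
¬β = ¬4/5 = 1/5
(α ∧ β) → ¬β = 2/5 → 1/5 = 4/5
β → ((α ∧ β) → ¬β) = 4/5 → 4/5 = 1
((β ∧ (α ∧ γ)) ∧ ¬(β → β)) ∧ (β → ((α ∧ β) → ¬β)) = 0 ∧ 1 = 0
β → α = 4/5 → 2/5 = 3/5
β ↔ γ = 4/5 ↔ 4/5 = 1
(β → α) ∧ (β ↔ γ) = 3/5 ∧ 1 = 3/5
γ → β = 4/5 → 4/5 = 1
((β → α) ∧ (β ↔ γ)) ∧ (γ → β) = 3/5 ∧ 1 = 3/5
(((β ∧ (α ∧ γ)) ∧ ¬(β → β)) ∧ (β → ((α ∧ β) → ¬β))) → (((β → α) ∧ (β ↔ γ)) ∧ (γ → β)) = 0 → 3/5 = 1
((((β → γ) ↔ β) ↔ ¬(α ∧ α)) → ((((β ↔ γ) ∧ β) ∧ ((γ ∧ β) → β)) ∧ ((¬α ∧ (β ∧ γ)) → (α ∧ α)))) → ((((β ∧ (α ∧ γ)) ∧ ¬(β → β)) ∧ (β → ((α ∧ β) → ¬β))) → (((β → α) ∧ (β ↔ γ)) ∧ (γ → β))) = 1 → 1 = 1
¬((¬¬β ↔ ((α → γ) ↔ γ)) ∧ ((¬(γ → γ) ↔ ¬(α ↔ γ)) → (¬γ ∧ (β ∧ α)))) ↔ (((((β → γ) ↔ β) ↔ ¬(α ∧ α)) → ((((β ↔ γ) ∧ β) ∧ ((γ ∧ β) → β)) ∧ ((¬α ∧ (β ∧ γ)) → (α ∧ α)))) → ((((β ∧ (α ∧ γ)) ∧ ¬(β → β)) ∧ (β → ((α ∧ β) → ¬β))) → (((β → α) ∧ (β ↔ γ)) ∧ (γ → β)))) = 2/5 ↔ 1 = 2/5

2/5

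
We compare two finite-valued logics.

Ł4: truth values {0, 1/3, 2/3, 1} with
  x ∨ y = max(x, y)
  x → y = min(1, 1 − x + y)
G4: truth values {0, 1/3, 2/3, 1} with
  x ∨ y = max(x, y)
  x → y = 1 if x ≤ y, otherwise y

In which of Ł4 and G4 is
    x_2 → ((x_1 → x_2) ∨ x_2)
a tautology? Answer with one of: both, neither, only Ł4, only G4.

In Ł4: every assignment gives 1 — tautology.
In G4: every assignment gives 1 — tautology.

both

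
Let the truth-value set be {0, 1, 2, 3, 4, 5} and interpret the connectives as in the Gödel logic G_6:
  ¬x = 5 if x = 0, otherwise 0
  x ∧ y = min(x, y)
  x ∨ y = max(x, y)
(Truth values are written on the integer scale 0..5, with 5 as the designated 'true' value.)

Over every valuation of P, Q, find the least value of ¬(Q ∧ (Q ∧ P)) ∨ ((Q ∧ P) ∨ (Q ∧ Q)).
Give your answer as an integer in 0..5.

Take P = 1, Q = 1:
Q ∧ P = 1 ∧ 1 = 1
Q ∧ (Q ∧ P) = 1 ∧ 1 = 1
¬(Q ∧ (Q ∧ P)) = ¬1 = 0
Q ∧ P = 1 ∧ 1 = 1
Q ∧ Q = 1 ∧ 1 = 1
(Q ∧ P) ∨ (Q ∧ Q) = 1 ∨ 1 = 1
¬(Q ∧ (Q ∧ P)) ∨ ((Q ∧ P) ∨ (Q ∧ Q)) = 0 ∨ 1 = 1
No assignment yields a value below 1, so this is the minimum.

1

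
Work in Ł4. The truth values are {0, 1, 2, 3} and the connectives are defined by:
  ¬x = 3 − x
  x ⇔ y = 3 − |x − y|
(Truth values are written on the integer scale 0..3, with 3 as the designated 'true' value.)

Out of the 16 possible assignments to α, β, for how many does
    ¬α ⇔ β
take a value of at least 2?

α = 0, β = 0 ↦ 0  <
α = 0, β = 1 ↦ 1  <
α = 0, β = 2 ↦ 2  ≥
α = 0, β = 3 ↦ 3  ≥
α = 1, β = 0 ↦ 1  <
α = 1, β = 1 ↦ 2  ≥
α = 1, β = 2 ↦ 3  ≥
α = 1, β = 3 ↦ 2  ≥
α = 2, β = 0 ↦ 2  ≥
α = 2, β = 1 ↦ 3  ≥
α = 2, β = 2 ↦ 2  ≥
α = 2, β = 3 ↦ 1  <
α = 3, β = 0 ↦ 3  ≥
α = 3, β = 1 ↦ 2  ≥
α = 3, β = 2 ↦ 1  <
α = 3, β = 3 ↦ 0  <
So 10 of the 16 assignments meet the threshold.

10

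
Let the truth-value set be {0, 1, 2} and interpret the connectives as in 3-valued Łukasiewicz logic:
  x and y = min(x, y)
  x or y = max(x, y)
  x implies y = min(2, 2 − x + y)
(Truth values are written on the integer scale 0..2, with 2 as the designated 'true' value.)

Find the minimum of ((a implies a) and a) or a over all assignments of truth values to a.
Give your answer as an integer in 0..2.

Take a = 0:
a implies a = 0 implies 0 = 2
(a implies a) and a = 2 and 0 = 0
((a implies a) and a) or a = 0 or 0 = 0
No assignment yields a value below 0, so this is the minimum.

0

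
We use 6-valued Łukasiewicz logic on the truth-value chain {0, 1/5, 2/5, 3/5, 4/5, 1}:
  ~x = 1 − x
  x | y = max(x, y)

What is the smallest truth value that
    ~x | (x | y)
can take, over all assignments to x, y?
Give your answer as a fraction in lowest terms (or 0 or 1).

Take x = 2/5, y = 0:
~x = ~2/5 = 3/5
x | y = 2/5 | 0 = 2/5
~x | (x | y) = 3/5 | 2/5 = 3/5
No assignment yields a value below 3/5, so this is the minimum.

3/5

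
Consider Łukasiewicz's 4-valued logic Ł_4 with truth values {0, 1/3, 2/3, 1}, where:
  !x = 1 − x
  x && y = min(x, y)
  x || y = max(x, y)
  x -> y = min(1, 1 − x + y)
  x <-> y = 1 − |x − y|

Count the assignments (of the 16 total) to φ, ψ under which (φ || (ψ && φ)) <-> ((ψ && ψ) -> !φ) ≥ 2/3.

7

φ = 0, ψ = 0 ↦ 0  <
φ = 0, ψ = 1/3 ↦ 0  <
φ = 0, ψ = 2/3 ↦ 0  <
φ = 0, ψ = 1 ↦ 0  <
φ = 1/3, ψ = 0 ↦ 1/3  <
φ = 1/3, ψ = 1/3 ↦ 1/3  <
φ = 1/3, ψ = 2/3 ↦ 1/3  <
φ = 1/3, ψ = 1 ↦ 2/3  ≥
φ = 2/3, ψ = 0 ↦ 2/3  ≥
φ = 2/3, ψ = 1/3 ↦ 2/3  ≥
φ = 2/3, ψ = 2/3 ↦ 1  ≥
φ = 2/3, ψ = 1 ↦ 2/3  ≥
φ = 1, ψ = 0 ↦ 1  ≥
φ = 1, ψ = 1/3 ↦ 2/3  ≥
φ = 1, ψ = 2/3 ↦ 1/3  <
φ = 1, ψ = 1 ↦ 0  <
So 7 of the 16 assignments meet the threshold.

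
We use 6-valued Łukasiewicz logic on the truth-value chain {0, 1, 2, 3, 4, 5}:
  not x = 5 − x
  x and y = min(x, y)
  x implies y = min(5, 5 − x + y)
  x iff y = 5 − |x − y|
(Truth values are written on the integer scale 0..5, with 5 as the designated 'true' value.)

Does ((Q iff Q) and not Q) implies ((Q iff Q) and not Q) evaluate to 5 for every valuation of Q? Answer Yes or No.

Q = 0 ↦ 5
Q = 1 ↦ 5
Q = 2 ↦ 5
Q = 3 ↦ 5
Q = 4 ↦ 5
Q = 5 ↦ 5
Every assignment gives a value ≥ 5.

Yes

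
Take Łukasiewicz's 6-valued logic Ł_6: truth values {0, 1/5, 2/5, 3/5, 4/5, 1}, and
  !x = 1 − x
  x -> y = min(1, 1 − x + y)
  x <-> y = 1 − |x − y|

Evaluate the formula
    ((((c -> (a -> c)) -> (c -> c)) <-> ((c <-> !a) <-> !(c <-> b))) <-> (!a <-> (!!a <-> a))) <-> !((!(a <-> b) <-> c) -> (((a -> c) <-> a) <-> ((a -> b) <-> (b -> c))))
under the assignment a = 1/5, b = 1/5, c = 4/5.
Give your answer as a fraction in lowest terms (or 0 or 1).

a -> c = 1/5 -> 4/5 = 1
c -> (a -> c) = 4/5 -> 1 = 1
c -> c = 4/5 -> 4/5 = 1
(c -> (a -> c)) -> (c -> c) = 1 -> 1 = 1
!a = !1/5 = 4/5
c <-> !a = 4/5 <-> 4/5 = 1
c <-> b = 4/5 <-> 1/5 = 2/5
!(c <-> b) = !2/5 = 3/5
(c <-> !a) <-> !(c <-> b) = 1 <-> 3/5 = 3/5
((c -> (a -> c)) -> (c -> c)) <-> ((c <-> !a) <-> !(c <-> b)) = 1 <-> 3/5 = 3/5
!a = !1/5 = 4/5
!a = !1/5 = 4/5
!!a = !4/5 = 1/5
!!a <-> a = 1/5 <-> 1/5 = 1
!a <-> (!!a <-> a) = 4/5 <-> 1 = 4/5
(((c -> (a -> c)) -> (c -> c)) <-> ((c <-> !a) <-> !(c <-> b))) <-> (!a <-> (!!a <-> a)) = 3/5 <-> 4/5 = 4/5
a <-> b = 1/5 <-> 1/5 = 1
!(a <-> b) = !1 = 0
!(a <-> b) <-> c = 0 <-> 4/5 = 1/5
a -> c = 1/5 -> 4/5 = 1
(a -> c) <-> a = 1 <-> 1/5 = 1/5
a -> b = 1/5 -> 1/5 = 1
b -> c = 1/5 -> 4/5 = 1
(a -> b) <-> (b -> c) = 1 <-> 1 = 1
((a -> c) <-> a) <-> ((a -> b) <-> (b -> c)) = 1/5 <-> 1 = 1/5
(!(a <-> b) <-> c) -> (((a -> c) <-> a) <-> ((a -> b) <-> (b -> c))) = 1/5 -> 1/5 = 1
!((!(a <-> b) <-> c) -> (((a -> c) <-> a) <-> ((a -> b) <-> (b -> c)))) = !1 = 0
((((c -> (a -> c)) -> (c -> c)) <-> ((c <-> !a) <-> !(c <-> b))) <-> (!a <-> (!!a <-> a))) <-> !((!(a <-> b) <-> c) -> (((a -> c) <-> a) <-> ((a -> b) <-> (b -> c)))) = 4/5 <-> 0 = 1/5

1/5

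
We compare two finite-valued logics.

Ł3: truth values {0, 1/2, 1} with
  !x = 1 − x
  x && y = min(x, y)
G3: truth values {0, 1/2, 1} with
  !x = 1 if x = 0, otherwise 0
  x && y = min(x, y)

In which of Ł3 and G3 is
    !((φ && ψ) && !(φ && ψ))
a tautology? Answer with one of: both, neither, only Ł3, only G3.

In Ł3: at φ = 1/2, ψ = 1/2 the value is 1/2 — not a tautology.
In G3: every assignment gives 1 — tautology.

only G3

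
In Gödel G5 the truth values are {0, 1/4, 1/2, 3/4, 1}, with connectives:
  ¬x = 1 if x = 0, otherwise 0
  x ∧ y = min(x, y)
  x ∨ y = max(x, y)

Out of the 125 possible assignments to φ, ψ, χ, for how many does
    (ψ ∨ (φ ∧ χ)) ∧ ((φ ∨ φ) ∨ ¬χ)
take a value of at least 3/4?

38

value 1: 13 assignments (counts)
value 3/4: 25 assignments (counts)
value 1/2: 31 assignments
value 1/4: 31 assignments
value 0: 25 assignments
So 38 of the 125 assignments meet the threshold.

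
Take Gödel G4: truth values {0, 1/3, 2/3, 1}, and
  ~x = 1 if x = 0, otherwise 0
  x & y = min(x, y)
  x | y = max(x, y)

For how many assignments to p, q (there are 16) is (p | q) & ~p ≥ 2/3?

p = 0, q = 0 ↦ 0  <
p = 0, q = 1/3 ↦ 1/3  <
p = 0, q = 2/3 ↦ 2/3  ≥
p = 0, q = 1 ↦ 1  ≥
p = 1/3, q = 0 ↦ 0  <
p = 1/3, q = 1/3 ↦ 0  <
p = 1/3, q = 2/3 ↦ 0  <
p = 1/3, q = 1 ↦ 0  <
p = 2/3, q = 0 ↦ 0  <
p = 2/3, q = 1/3 ↦ 0  <
p = 2/3, q = 2/3 ↦ 0  <
p = 2/3, q = 1 ↦ 0  <
p = 1, q = 0 ↦ 0  <
p = 1, q = 1/3 ↦ 0  <
p = 1, q = 2/3 ↦ 0  <
p = 1, q = 1 ↦ 0  <
So 2 of the 16 assignments meet the threshold.

2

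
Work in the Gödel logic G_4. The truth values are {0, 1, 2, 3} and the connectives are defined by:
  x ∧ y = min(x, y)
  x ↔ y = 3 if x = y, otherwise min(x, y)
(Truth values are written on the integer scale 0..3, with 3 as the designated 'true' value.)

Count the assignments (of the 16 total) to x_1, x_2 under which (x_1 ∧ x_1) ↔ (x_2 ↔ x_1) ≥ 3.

7

x_1 = 0, x_2 = 0 ↦ 0  <
x_1 = 0, x_2 = 1 ↦ 3  ≥
x_1 = 0, x_2 = 2 ↦ 3  ≥
x_1 = 0, x_2 = 3 ↦ 3  ≥
x_1 = 1, x_2 = 0 ↦ 0  <
x_1 = 1, x_2 = 1 ↦ 1  <
x_1 = 1, x_2 = 2 ↦ 3  ≥
x_1 = 1, x_2 = 3 ↦ 3  ≥
x_1 = 2, x_2 = 0 ↦ 0  <
x_1 = 2, x_2 = 1 ↦ 1  <
x_1 = 2, x_2 = 2 ↦ 2  <
x_1 = 2, x_2 = 3 ↦ 3  ≥
x_1 = 3, x_2 = 0 ↦ 0  <
x_1 = 3, x_2 = 1 ↦ 1  <
x_1 = 3, x_2 = 2 ↦ 2  <
x_1 = 3, x_2 = 3 ↦ 3  ≥
So 7 of the 16 assignments meet the threshold.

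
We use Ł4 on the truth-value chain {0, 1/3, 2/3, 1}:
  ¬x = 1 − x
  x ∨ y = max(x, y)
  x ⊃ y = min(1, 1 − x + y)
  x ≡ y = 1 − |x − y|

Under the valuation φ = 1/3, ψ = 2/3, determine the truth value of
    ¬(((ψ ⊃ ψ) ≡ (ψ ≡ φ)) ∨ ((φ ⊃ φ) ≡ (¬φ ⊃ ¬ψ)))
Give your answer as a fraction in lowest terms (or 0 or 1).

1/3

ψ ⊃ ψ = 2/3 ⊃ 2/3 = 1
ψ ≡ φ = 2/3 ≡ 1/3 = 2/3
(ψ ⊃ ψ) ≡ (ψ ≡ φ) = 1 ≡ 2/3 = 2/3
φ ⊃ φ = 1/3 ⊃ 1/3 = 1
¬φ = ¬1/3 = 2/3
¬ψ = ¬2/3 = 1/3
¬φ ⊃ ¬ψ = 2/3 ⊃ 1/3 = 2/3
(φ ⊃ φ) ≡ (¬φ ⊃ ¬ψ) = 1 ≡ 2/3 = 2/3
((ψ ⊃ ψ) ≡ (ψ ≡ φ)) ∨ ((φ ⊃ φ) ≡ (¬φ ⊃ ¬ψ)) = 2/3 ∨ 2/3 = 2/3
¬(((ψ ⊃ ψ) ≡ (ψ ≡ φ)) ∨ ((φ ⊃ φ) ≡ (¬φ ⊃ ¬ψ))) = ¬2/3 = 1/3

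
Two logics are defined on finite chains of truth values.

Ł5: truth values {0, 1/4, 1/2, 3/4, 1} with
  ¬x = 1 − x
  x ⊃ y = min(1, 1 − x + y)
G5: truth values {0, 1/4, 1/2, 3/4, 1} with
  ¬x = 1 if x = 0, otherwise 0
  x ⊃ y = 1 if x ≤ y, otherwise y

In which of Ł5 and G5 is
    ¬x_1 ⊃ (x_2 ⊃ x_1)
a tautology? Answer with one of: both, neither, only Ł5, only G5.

neither

In Ł5: at x_1 = 0, x_2 = 1/4 the value is 3/4 — not a tautology.
In G5: at x_1 = 0, x_2 = 1/4 the value is 0 — not a tautology.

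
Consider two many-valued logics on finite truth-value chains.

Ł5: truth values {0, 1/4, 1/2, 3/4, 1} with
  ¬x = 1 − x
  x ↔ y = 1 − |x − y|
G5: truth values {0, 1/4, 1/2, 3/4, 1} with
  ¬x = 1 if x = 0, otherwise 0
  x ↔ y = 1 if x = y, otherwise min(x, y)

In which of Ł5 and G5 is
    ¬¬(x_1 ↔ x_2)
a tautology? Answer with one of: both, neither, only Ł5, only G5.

neither

In Ł5: at x_1 = 0, x_2 = 1/4 the value is 3/4 — not a tautology.
In G5: at x_1 = 0, x_2 = 1/4 the value is 0 — not a tautology.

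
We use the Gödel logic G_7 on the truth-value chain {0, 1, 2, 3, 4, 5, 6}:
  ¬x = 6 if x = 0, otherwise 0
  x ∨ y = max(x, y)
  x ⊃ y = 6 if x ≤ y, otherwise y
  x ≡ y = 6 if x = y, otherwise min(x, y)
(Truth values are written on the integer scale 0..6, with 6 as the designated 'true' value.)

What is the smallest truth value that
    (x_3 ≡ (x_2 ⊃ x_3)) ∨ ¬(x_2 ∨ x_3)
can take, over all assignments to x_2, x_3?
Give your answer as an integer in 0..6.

1

Take x_2 = 0, x_3 = 1:
x_2 ⊃ x_3 = 0 ⊃ 1 = 6
x_3 ≡ (x_2 ⊃ x_3) = 1 ≡ 6 = 1
x_2 ∨ x_3 = 0 ∨ 1 = 1
¬(x_2 ∨ x_3) = ¬1 = 0
(x_3 ≡ (x_2 ⊃ x_3)) ∨ ¬(x_2 ∨ x_3) = 1 ∨ 0 = 1
No assignment yields a value below 1, so this is the minimum.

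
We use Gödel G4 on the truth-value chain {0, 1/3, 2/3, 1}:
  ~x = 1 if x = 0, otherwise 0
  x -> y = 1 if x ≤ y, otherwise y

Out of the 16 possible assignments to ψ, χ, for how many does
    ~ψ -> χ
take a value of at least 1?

13

ψ = 0, χ = 0 ↦ 0  <
ψ = 0, χ = 1/3 ↦ 1/3  <
ψ = 0, χ = 2/3 ↦ 2/3  <
ψ = 0, χ = 1 ↦ 1  ≥
ψ = 1/3, χ = 0 ↦ 1  ≥
ψ = 1/3, χ = 1/3 ↦ 1  ≥
ψ = 1/3, χ = 2/3 ↦ 1  ≥
ψ = 1/3, χ = 1 ↦ 1  ≥
ψ = 2/3, χ = 0 ↦ 1  ≥
ψ = 2/3, χ = 1/3 ↦ 1  ≥
ψ = 2/3, χ = 2/3 ↦ 1  ≥
ψ = 2/3, χ = 1 ↦ 1  ≥
ψ = 1, χ = 0 ↦ 1  ≥
ψ = 1, χ = 1/3 ↦ 1  ≥
ψ = 1, χ = 2/3 ↦ 1  ≥
ψ = 1, χ = 1 ↦ 1  ≥
So 13 of the 16 assignments meet the threshold.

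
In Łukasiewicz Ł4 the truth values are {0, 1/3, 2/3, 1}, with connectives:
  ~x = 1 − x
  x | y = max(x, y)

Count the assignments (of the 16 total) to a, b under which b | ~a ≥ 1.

7

a = 0, b = 0 ↦ 1  ≥
a = 0, b = 1/3 ↦ 1  ≥
a = 0, b = 2/3 ↦ 1  ≥
a = 0, b = 1 ↦ 1  ≥
a = 1/3, b = 0 ↦ 2/3  <
a = 1/3, b = 1/3 ↦ 2/3  <
a = 1/3, b = 2/3 ↦ 2/3  <
a = 1/3, b = 1 ↦ 1  ≥
a = 2/3, b = 0 ↦ 1/3  <
a = 2/3, b = 1/3 ↦ 1/3  <
a = 2/3, b = 2/3 ↦ 2/3  <
a = 2/3, b = 1 ↦ 1  ≥
a = 1, b = 0 ↦ 0  <
a = 1, b = 1/3 ↦ 1/3  <
a = 1, b = 2/3 ↦ 2/3  <
a = 1, b = 1 ↦ 1  ≥
So 7 of the 16 assignments meet the threshold.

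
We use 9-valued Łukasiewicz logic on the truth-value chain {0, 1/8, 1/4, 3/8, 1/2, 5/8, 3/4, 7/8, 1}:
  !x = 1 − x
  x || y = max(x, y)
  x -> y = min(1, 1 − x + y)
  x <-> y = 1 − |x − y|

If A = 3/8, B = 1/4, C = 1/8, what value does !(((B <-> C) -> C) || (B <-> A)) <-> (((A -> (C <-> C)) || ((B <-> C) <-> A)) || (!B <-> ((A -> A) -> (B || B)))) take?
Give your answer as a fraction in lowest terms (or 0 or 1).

1/8

B <-> C = 1/4 <-> 1/8 = 7/8
(B <-> C) -> C = 7/8 -> 1/8 = 1/4
B <-> A = 1/4 <-> 3/8 = 7/8
((B <-> C) -> C) || (B <-> A) = 1/4 || 7/8 = 7/8
!(((B <-> C) -> C) || (B <-> A)) = !7/8 = 1/8
C <-> C = 1/8 <-> 1/8 = 1
A -> (C <-> C) = 3/8 -> 1 = 1
B <-> C = 1/4 <-> 1/8 = 7/8
(B <-> C) <-> A = 7/8 <-> 3/8 = 1/2
(A -> (C <-> C)) || ((B <-> C) <-> A) = 1 || 1/2 = 1
!B = !1/4 = 3/4
A -> A = 3/8 -> 3/8 = 1
B || B = 1/4 || 1/4 = 1/4
(A -> A) -> (B || B) = 1 -> 1/4 = 1/4
!B <-> ((A -> A) -> (B || B)) = 3/4 <-> 1/4 = 1/2
((A -> (C <-> C)) || ((B <-> C) <-> A)) || (!B <-> ((A -> A) -> (B || B))) = 1 || 1/2 = 1
!(((B <-> C) -> C) || (B <-> A)) <-> (((A -> (C <-> C)) || ((B <-> C) <-> A)) || (!B <-> ((A -> A) -> (B || B)))) = 1/8 <-> 1 = 1/8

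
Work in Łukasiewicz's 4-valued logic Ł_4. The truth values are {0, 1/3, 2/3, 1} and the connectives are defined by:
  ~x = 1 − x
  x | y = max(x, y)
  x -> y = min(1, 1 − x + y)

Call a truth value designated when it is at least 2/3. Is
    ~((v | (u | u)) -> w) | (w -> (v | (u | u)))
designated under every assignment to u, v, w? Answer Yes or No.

No

Counterexample: take u = 0, v = 0, w = 2/3.
u | u = 0 | 0 = 0
v | (u | u) = 0 | 0 = 0
(v | (u | u)) -> w = 0 -> 2/3 = 1
~((v | (u | u)) -> w) = ~1 = 0
w -> (v | (u | u)) = 2/3 -> 0 = 1/3
~((v | (u | u)) -> w) | (w -> (v | (u | u))) = 0 | 1/3 = 1/3
This gives 1/3, which is below 2/3.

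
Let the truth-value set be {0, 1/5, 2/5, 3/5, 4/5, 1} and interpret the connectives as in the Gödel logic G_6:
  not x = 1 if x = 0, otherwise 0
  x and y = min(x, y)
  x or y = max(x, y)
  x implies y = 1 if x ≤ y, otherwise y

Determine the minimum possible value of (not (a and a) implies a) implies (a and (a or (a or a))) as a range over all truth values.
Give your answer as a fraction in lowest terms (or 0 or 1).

Take a = 1/5:
a and a = 1/5 and 1/5 = 1/5
not (a and a) = not 1/5 = 0
not (a and a) implies a = 0 implies 1/5 = 1
a or a = 1/5 or 1/5 = 1/5
a or (a or a) = 1/5 or 1/5 = 1/5
a and (a or (a or a)) = 1/5 and 1/5 = 1/5
(not (a and a) implies a) implies (a and (a or (a or a))) = 1 implies 1/5 = 1/5
No assignment yields a value below 1/5, so this is the minimum.

1/5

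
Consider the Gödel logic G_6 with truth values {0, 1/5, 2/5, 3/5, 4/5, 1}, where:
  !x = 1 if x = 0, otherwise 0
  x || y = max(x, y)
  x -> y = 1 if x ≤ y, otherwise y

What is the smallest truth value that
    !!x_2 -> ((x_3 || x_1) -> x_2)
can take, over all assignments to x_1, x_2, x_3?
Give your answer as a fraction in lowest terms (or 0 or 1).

1/5

Take x_1 = 0, x_2 = 1/5, x_3 = 2/5:
!x_2 = !1/5 = 0
!!x_2 = !0 = 1
x_3 || x_1 = 2/5 || 0 = 2/5
(x_3 || x_1) -> x_2 = 2/5 -> 1/5 = 1/5
!!x_2 -> ((x_3 || x_1) -> x_2) = 1 -> 1/5 = 1/5
No assignment yields a value below 1/5, so this is the minimum.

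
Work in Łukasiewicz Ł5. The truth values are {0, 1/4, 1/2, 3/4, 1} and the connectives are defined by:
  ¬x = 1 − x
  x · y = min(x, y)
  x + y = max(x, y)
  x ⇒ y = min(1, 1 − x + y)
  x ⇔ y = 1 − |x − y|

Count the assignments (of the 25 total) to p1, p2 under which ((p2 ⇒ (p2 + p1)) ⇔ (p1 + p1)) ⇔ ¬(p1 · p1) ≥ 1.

5

value 1: 5 assignments (counts)
value 1/2: 10 assignments
value 0: 10 assignments
So 5 of the 25 assignments meet the threshold.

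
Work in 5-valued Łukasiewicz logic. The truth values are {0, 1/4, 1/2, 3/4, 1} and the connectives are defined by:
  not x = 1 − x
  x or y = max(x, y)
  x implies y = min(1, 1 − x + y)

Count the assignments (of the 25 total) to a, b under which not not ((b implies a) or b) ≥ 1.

19

value 1: 19 assignments (counts)
value 3/4: 5 assignments
value 1/2: 1 assignment
So 19 of the 25 assignments meet the threshold.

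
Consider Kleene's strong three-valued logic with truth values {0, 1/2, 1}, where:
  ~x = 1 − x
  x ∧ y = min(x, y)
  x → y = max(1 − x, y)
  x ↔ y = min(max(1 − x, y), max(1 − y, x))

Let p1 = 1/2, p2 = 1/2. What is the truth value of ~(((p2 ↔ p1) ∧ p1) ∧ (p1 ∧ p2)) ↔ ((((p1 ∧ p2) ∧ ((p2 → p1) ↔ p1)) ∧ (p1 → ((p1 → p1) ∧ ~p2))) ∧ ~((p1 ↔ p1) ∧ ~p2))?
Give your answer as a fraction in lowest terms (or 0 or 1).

1/2

p2 ↔ p1 = 1/2 ↔ 1/2 = 1/2
(p2 ↔ p1) ∧ p1 = 1/2 ∧ 1/2 = 1/2
p1 ∧ p2 = 1/2 ∧ 1/2 = 1/2
((p2 ↔ p1) ∧ p1) ∧ (p1 ∧ p2) = 1/2 ∧ 1/2 = 1/2
~(((p2 ↔ p1) ∧ p1) ∧ (p1 ∧ p2)) = ~1/2 = 1/2
p1 ∧ p2 = 1/2 ∧ 1/2 = 1/2
p2 → p1 = 1/2 → 1/2 = 1/2
(p2 → p1) ↔ p1 = 1/2 ↔ 1/2 = 1/2
(p1 ∧ p2) ∧ ((p2 → p1) ↔ p1) = 1/2 ∧ 1/2 = 1/2
p1 → p1 = 1/2 → 1/2 = 1/2
~p2 = ~1/2 = 1/2
(p1 → p1) ∧ ~p2 = 1/2 ∧ 1/2 = 1/2
p1 → ((p1 → p1) ∧ ~p2) = 1/2 → 1/2 = 1/2
((p1 ∧ p2) ∧ ((p2 → p1) ↔ p1)) ∧ (p1 → ((p1 → p1) ∧ ~p2)) = 1/2 ∧ 1/2 = 1/2
p1 ↔ p1 = 1/2 ↔ 1/2 = 1/2
~p2 = ~1/2 = 1/2
(p1 ↔ p1) ∧ ~p2 = 1/2 ∧ 1/2 = 1/2
~((p1 ↔ p1) ∧ ~p2) = ~1/2 = 1/2
(((p1 ∧ p2) ∧ ((p2 → p1) ↔ p1)) ∧ (p1 → ((p1 → p1) ∧ ~p2))) ∧ ~((p1 ↔ p1) ∧ ~p2) = 1/2 ∧ 1/2 = 1/2
~(((p2 ↔ p1) ∧ p1) ∧ (p1 ∧ p2)) ↔ ((((p1 ∧ p2) ∧ ((p2 → p1) ↔ p1)) ∧ (p1 → ((p1 → p1) ∧ ~p2))) ∧ ~((p1 ↔ p1) ∧ ~p2)) = 1/2 ↔ 1/2 = 1/2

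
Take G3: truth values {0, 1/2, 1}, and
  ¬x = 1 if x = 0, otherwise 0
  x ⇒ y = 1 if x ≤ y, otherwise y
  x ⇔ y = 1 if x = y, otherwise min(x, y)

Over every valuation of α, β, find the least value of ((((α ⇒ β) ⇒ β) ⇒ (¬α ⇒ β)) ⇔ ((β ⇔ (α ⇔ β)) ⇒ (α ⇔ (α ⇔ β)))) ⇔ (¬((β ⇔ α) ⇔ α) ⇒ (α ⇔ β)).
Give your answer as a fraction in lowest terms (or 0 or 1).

Take α = 1, β = 1/2:
α ⇒ β = 1 ⇒ 1/2 = 1/2
(α ⇒ β) ⇒ β = 1/2 ⇒ 1/2 = 1
¬α = ¬1 = 0
¬α ⇒ β = 0 ⇒ 1/2 = 1
((α ⇒ β) ⇒ β) ⇒ (¬α ⇒ β) = 1 ⇒ 1 = 1
α ⇔ β = 1 ⇔ 1/2 = 1/2
β ⇔ (α ⇔ β) = 1/2 ⇔ 1/2 = 1
α ⇔ β = 1 ⇔ 1/2 = 1/2
α ⇔ (α ⇔ β) = 1 ⇔ 1/2 = 1/2
(β ⇔ (α ⇔ β)) ⇒ (α ⇔ (α ⇔ β)) = 1 ⇒ 1/2 = 1/2
(((α ⇒ β) ⇒ β) ⇒ (¬α ⇒ β)) ⇔ ((β ⇔ (α ⇔ β)) ⇒ (α ⇔ (α ⇔ β))) = 1 ⇔ 1/2 = 1/2
β ⇔ α = 1/2 ⇔ 1 = 1/2
(β ⇔ α) ⇔ α = 1/2 ⇔ 1 = 1/2
¬((β ⇔ α) ⇔ α) = ¬1/2 = 0
α ⇔ β = 1 ⇔ 1/2 = 1/2
¬((β ⇔ α) ⇔ α) ⇒ (α ⇔ β) = 0 ⇒ 1/2 = 1
((((α ⇒ β) ⇒ β) ⇒ (¬α ⇒ β)) ⇔ ((β ⇔ (α ⇔ β)) ⇒ (α ⇔ (α ⇔ β)))) ⇔ (¬((β ⇔ α) ⇔ α) ⇒ (α ⇔ β)) = 1/2 ⇔ 1 = 1/2
No assignment yields a value below 1/2, so this is the minimum.

1/2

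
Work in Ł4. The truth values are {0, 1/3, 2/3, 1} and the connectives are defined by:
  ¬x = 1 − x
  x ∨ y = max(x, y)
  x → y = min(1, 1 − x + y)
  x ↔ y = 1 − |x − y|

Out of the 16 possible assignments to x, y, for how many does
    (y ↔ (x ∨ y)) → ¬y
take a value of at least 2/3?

9

x = 0, y = 0 ↦ 1  ≥
x = 0, y = 1/3 ↦ 2/3  ≥
x = 0, y = 2/3 ↦ 1/3  <
x = 0, y = 1 ↦ 0  <
x = 1/3, y = 0 ↦ 1  ≥
x = 1/3, y = 1/3 ↦ 2/3  ≥
x = 1/3, y = 2/3 ↦ 1/3  <
x = 1/3, y = 1 ↦ 0  <
x = 2/3, y = 0 ↦ 1  ≥
x = 2/3, y = 1/3 ↦ 1  ≥
x = 2/3, y = 2/3 ↦ 1/3  <
x = 2/3, y = 1 ↦ 0  <
x = 1, y = 0 ↦ 1  ≥
x = 1, y = 1/3 ↦ 1  ≥
x = 1, y = 2/3 ↦ 2/3  ≥
x = 1, y = 1 ↦ 0  <
So 9 of the 16 assignments meet the threshold.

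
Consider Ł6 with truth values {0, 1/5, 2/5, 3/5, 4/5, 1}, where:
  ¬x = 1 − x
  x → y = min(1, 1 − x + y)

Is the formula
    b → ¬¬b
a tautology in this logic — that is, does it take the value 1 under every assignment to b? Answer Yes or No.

Yes

b = 0 ↦ 1
b = 1/5 ↦ 1
b = 2/5 ↦ 1
b = 3/5 ↦ 1
b = 4/5 ↦ 1
b = 1 ↦ 1
Every assignment gives a value ≥ 1.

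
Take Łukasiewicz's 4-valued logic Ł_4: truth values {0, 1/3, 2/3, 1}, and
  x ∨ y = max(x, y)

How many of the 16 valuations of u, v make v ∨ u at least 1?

u = 0, v = 0 ↦ 0  <
u = 0, v = 1/3 ↦ 1/3  <
u = 0, v = 2/3 ↦ 2/3  <
u = 0, v = 1 ↦ 1  ≥
u = 1/3, v = 0 ↦ 1/3  <
u = 1/3, v = 1/3 ↦ 1/3  <
u = 1/3, v = 2/3 ↦ 2/3  <
u = 1/3, v = 1 ↦ 1  ≥
u = 2/3, v = 0 ↦ 2/3  <
u = 2/3, v = 1/3 ↦ 2/3  <
u = 2/3, v = 2/3 ↦ 2/3  <
u = 2/3, v = 1 ↦ 1  ≥
u = 1, v = 0 ↦ 1  ≥
u = 1, v = 1/3 ↦ 1  ≥
u = 1, v = 2/3 ↦ 1  ≥
u = 1, v = 1 ↦ 1  ≥
So 7 of the 16 assignments meet the threshold.

7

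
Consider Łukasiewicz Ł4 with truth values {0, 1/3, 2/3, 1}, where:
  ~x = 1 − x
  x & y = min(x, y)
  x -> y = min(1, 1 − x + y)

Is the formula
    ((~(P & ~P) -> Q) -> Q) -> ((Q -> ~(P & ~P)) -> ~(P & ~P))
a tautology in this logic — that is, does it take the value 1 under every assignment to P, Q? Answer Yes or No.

Yes

P = 0, Q = 0 ↦ 1
P = 0, Q = 1/3 ↦ 1
P = 0, Q = 2/3 ↦ 1
P = 0, Q = 1 ↦ 1
P = 1/3, Q = 0 ↦ 1
P = 1/3, Q = 1/3 ↦ 1
P = 1/3, Q = 2/3 ↦ 1
P = 1/3, Q = 1 ↦ 1
P = 2/3, Q = 0 ↦ 1
P = 2/3, Q = 1/3 ↦ 1
P = 2/3, Q = 2/3 ↦ 1
P = 2/3, Q = 1 ↦ 1
P = 1, Q = 0 ↦ 1
P = 1, Q = 1/3 ↦ 1
P = 1, Q = 2/3 ↦ 1
P = 1, Q = 1 ↦ 1
Every assignment gives a value ≥ 1.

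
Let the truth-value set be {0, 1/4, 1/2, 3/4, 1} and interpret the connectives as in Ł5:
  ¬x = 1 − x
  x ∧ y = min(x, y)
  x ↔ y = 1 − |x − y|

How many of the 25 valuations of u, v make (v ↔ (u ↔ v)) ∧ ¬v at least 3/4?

4

value 1: 1 assignment (counts)
value 3/4: 3 assignments (counts)
value 1/2: 8 assignments
value 1/4: 7 assignments
value 0: 6 assignments
So 4 of the 25 assignments meet the threshold.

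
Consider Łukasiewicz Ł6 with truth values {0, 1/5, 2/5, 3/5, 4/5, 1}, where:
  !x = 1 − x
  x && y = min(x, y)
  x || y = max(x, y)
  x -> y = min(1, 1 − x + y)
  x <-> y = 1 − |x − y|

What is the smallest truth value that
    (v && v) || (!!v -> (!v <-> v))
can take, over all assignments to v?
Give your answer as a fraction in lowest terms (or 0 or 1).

4/5

Take v = 4/5:
v && v = 4/5 && 4/5 = 4/5
!v = !4/5 = 1/5
!!v = !1/5 = 4/5
!v = !4/5 = 1/5
!v <-> v = 1/5 <-> 4/5 = 2/5
!!v -> (!v <-> v) = 4/5 -> 2/5 = 3/5
(v && v) || (!!v -> (!v <-> v)) = 4/5 || 3/5 = 4/5
No assignment yields a value below 4/5, so this is the minimum.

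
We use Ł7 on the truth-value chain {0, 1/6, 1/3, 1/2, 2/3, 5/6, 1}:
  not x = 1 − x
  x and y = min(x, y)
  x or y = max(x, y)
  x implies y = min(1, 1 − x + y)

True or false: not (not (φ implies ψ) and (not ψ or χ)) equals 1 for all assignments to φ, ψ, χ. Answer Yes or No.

No

Counterexample: take φ = 1/6, ψ = 0, χ = 0.
φ implies ψ = 1/6 implies 0 = 5/6
not (φ implies ψ) = not 5/6 = 1/6
not ψ = not 0 = 1
not ψ or χ = 1 or 0 = 1
not (φ implies ψ) and (not ψ or χ) = 1/6 and 1 = 1/6
not (not (φ implies ψ) and (not ψ or χ)) = not 1/6 = 5/6
This gives 5/6 ≠ 1.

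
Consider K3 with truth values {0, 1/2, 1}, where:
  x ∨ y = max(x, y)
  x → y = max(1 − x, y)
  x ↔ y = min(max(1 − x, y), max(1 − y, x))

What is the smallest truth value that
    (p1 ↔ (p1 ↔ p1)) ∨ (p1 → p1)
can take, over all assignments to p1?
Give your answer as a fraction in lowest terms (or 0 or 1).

Take p1 = 1/2:
p1 ↔ p1 = 1/2 ↔ 1/2 = 1/2
p1 ↔ (p1 ↔ p1) = 1/2 ↔ 1/2 = 1/2
p1 → p1 = 1/2 → 1/2 = 1/2
(p1 ↔ (p1 ↔ p1)) ∨ (p1 → p1) = 1/2 ∨ 1/2 = 1/2
No assignment yields a value below 1/2, so this is the minimum.

1/2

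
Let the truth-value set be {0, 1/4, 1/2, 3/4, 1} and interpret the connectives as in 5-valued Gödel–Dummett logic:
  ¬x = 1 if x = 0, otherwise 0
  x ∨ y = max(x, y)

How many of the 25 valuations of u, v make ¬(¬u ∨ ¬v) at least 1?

16

value 1: 16 assignments (counts)
value 0: 9 assignments
So 16 of the 25 assignments meet the threshold.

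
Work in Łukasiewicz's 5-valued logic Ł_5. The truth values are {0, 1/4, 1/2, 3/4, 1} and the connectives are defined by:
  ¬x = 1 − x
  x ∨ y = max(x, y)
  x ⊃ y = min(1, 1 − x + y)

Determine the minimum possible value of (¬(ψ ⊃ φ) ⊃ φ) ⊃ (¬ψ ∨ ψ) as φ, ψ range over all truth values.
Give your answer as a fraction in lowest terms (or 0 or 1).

1/2

Take φ = 1/4, ψ = 1/2:
ψ ⊃ φ = 1/2 ⊃ 1/4 = 3/4
¬(ψ ⊃ φ) = ¬3/4 = 1/4
¬(ψ ⊃ φ) ⊃ φ = 1/4 ⊃ 1/4 = 1
¬ψ = ¬1/2 = 1/2
¬ψ ∨ ψ = 1/2 ∨ 1/2 = 1/2
(¬(ψ ⊃ φ) ⊃ φ) ⊃ (¬ψ ∨ ψ) = 1 ⊃ 1/2 = 1/2
No assignment yields a value below 1/2, so this is the minimum.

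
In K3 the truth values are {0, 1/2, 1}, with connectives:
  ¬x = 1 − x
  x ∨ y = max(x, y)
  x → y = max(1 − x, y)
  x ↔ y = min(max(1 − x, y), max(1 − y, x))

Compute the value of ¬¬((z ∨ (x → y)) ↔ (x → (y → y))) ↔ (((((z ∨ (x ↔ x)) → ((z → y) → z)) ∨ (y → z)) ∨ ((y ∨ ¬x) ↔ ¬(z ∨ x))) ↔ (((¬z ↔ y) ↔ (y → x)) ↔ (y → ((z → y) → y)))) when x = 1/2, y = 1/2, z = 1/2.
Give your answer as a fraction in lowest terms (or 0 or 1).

1/2

x → y = 1/2 → 1/2 = 1/2
z ∨ (x → y) = 1/2 ∨ 1/2 = 1/2
y → y = 1/2 → 1/2 = 1/2
x → (y → y) = 1/2 → 1/2 = 1/2
(z ∨ (x → y)) ↔ (x → (y → y)) = 1/2 ↔ 1/2 = 1/2
¬((z ∨ (x → y)) ↔ (x → (y → y))) = ¬1/2 = 1/2
¬¬((z ∨ (x → y)) ↔ (x → (y → y))) = ¬1/2 = 1/2
x ↔ x = 1/2 ↔ 1/2 = 1/2
z ∨ (x ↔ x) = 1/2 ∨ 1/2 = 1/2
z → y = 1/2 → 1/2 = 1/2
(z → y) → z = 1/2 → 1/2 = 1/2
(z ∨ (x ↔ x)) → ((z → y) → z) = 1/2 → 1/2 = 1/2
y → z = 1/2 → 1/2 = 1/2
((z ∨ (x ↔ x)) → ((z → y) → z)) ∨ (y → z) = 1/2 ∨ 1/2 = 1/2
¬x = ¬1/2 = 1/2
y ∨ ¬x = 1/2 ∨ 1/2 = 1/2
z ∨ x = 1/2 ∨ 1/2 = 1/2
¬(z ∨ x) = ¬1/2 = 1/2
(y ∨ ¬x) ↔ ¬(z ∨ x) = 1/2 ↔ 1/2 = 1/2
(((z ∨ (x ↔ x)) → ((z → y) → z)) ∨ (y → z)) ∨ ((y ∨ ¬x) ↔ ¬(z ∨ x)) = 1/2 ∨ 1/2 = 1/2
¬z = ¬1/2 = 1/2
¬z ↔ y = 1/2 ↔ 1/2 = 1/2
y → x = 1/2 → 1/2 = 1/2
(¬z ↔ y) ↔ (y → x) = 1/2 ↔ 1/2 = 1/2
z → y = 1/2 → 1/2 = 1/2
(z → y) → y = 1/2 → 1/2 = 1/2
y → ((z → y) → y) = 1/2 → 1/2 = 1/2
((¬z ↔ y) ↔ (y → x)) ↔ (y → ((z → y) → y)) = 1/2 ↔ 1/2 = 1/2
((((z ∨ (x ↔ x)) → ((z → y) → z)) ∨ (y → z)) ∨ ((y ∨ ¬x) ↔ ¬(z ∨ x))) ↔ (((¬z ↔ y) ↔ (y → x)) ↔ (y → ((z → y) → y))) = 1/2 ↔ 1/2 = 1/2
¬¬((z ∨ (x → y)) ↔ (x → (y → y))) ↔ (((((z ∨ (x ↔ x)) → ((z → y) → z)) ∨ (y → z)) ∨ ((y ∨ ¬x) ↔ ¬(z ∨ x))) ↔ (((¬z ↔ y) ↔ (y → x)) ↔ (y → ((z → y) → y)))) = 1/2 ↔ 1/2 = 1/2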